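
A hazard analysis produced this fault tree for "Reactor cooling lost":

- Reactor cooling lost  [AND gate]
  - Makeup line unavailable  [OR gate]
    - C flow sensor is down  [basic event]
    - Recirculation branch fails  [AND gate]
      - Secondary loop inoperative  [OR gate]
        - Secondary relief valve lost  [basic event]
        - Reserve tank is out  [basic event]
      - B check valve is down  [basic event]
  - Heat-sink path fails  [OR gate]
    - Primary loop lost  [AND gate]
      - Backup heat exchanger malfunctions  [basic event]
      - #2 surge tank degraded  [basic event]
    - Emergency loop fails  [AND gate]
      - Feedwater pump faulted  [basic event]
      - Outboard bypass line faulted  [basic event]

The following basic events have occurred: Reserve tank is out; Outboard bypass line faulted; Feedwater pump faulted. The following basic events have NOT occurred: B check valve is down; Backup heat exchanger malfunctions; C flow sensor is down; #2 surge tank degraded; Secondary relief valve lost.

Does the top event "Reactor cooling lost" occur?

No

Secondary loop inoperative [OR]: Secondary relief valve lost=not, Reserve tank is out=occurs → at least one input occurs → occurs.
Recirculation branch fails [AND]: Secondary loop inoperative=occurs, B check valve is down=not → not all inputs occur → does not occur.
Makeup line unavailable [OR]: C flow sensor is down=not, Recirculation branch fails=not → no input occurs → does not occur.
Primary loop lost [AND]: Backup heat exchanger malfunctions=not, #2 surge tank degraded=not → not all inputs occur → does not occur.
Emergency loop fails [AND]: Feedwater pump faulted=occurs, Outboard bypass line faulted=occurs → all inputs occur → occurs.
Heat-sink path fails [OR]: Primary loop lost=not, Emergency loop fails=occurs → at least one input occurs → occurs.
Reactor cooling lost [AND]: Makeup line unavailable=not, Heat-sink path fails=occurs → not all inputs occur → does not occur.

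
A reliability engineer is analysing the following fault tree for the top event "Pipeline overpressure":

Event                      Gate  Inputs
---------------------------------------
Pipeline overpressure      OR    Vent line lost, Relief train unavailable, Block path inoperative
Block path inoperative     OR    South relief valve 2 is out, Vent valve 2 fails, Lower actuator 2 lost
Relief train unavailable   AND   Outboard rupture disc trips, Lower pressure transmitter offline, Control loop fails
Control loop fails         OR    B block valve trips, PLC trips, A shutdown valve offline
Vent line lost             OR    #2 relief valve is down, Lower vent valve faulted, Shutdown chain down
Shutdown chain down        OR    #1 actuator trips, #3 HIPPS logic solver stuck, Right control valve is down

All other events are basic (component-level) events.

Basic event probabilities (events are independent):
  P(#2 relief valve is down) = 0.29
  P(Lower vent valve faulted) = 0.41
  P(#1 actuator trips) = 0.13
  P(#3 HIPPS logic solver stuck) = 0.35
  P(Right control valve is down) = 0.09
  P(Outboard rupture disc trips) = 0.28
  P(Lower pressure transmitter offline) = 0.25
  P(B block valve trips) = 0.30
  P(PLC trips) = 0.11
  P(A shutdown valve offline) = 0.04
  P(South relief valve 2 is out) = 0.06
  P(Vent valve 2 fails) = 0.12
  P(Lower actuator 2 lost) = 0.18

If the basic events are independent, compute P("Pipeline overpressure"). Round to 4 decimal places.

P(Shutdown chain down) [OR] = 1 − (1−0.13) × (1−0.35) × (1−0.09) = 0.485395
P(Vent line lost) [OR] = 1 − (1−0.29) × (1−0.41) × (1−0.485395) = 0.784432
P(Control loop fails) [OR] = 1 − (1−0.30) × (1−0.11) × (1−0.04) = 0.401920
P(Relief train unavailable) [AND] = 0.28 × 0.25 × 0.401920 = 0.028134
P(Block path inoperative) [OR] = 1 − (1−0.06) × (1−0.12) × (1−0.18) = 0.321696
P(Pipeline overpressure) [OR] = 1 − (1−0.784432) × (1−0.028134) × (1−0.321696) = 0.857893
Rounded to 4 decimal places: P(Pipeline overpressure) ≈ 0.8579.

0.8579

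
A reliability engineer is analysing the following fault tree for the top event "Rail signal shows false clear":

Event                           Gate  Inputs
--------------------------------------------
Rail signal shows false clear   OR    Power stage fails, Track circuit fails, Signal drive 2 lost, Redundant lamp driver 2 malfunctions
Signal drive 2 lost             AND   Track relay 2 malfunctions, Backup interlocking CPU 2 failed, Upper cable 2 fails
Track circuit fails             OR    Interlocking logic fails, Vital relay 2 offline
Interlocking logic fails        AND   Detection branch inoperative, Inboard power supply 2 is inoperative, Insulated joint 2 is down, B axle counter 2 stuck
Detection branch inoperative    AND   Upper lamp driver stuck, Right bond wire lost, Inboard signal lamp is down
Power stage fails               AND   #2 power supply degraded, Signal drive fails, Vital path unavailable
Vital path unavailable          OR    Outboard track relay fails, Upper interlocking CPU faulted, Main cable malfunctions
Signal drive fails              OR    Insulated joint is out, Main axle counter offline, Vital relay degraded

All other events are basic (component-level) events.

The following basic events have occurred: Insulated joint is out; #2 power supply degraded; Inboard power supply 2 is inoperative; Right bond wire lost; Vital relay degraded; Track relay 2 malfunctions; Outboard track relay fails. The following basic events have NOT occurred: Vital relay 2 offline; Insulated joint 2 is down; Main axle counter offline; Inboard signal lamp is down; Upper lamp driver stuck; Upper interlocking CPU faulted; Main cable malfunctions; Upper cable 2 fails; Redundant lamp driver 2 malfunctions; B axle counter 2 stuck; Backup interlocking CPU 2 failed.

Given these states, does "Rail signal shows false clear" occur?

Yes

Signal drive fails [OR]: Insulated joint is out=occurs, Main axle counter offline=not, Vital relay degraded=occurs → at least one input occurs → occurs.
Vital path unavailable [OR]: Outboard track relay fails=occurs, Upper interlocking CPU faulted=not, Main cable malfunctions=not → at least one input occurs → occurs.
Power stage fails [AND]: #2 power supply degraded=occurs, Signal drive fails=occurs, Vital path unavailable=occurs → all inputs occur → occurs.
Detection branch inoperative [AND]: Upper lamp driver stuck=not, Right bond wire lost=occurs, Inboard signal lamp is down=not → not all inputs occur → does not occur.
Interlocking logic fails [AND]: Detection branch inoperative=not, Inboard power supply 2 is inoperative=occurs, Insulated joint 2 is down=not, B axle counter 2 stuck=not → not all inputs occur → does not occur.
Track circuit fails [OR]: Interlocking logic fails=not, Vital relay 2 offline=not → no input occurs → does not occur.
Signal drive 2 lost [AND]: Track relay 2 malfunctions=occurs, Backup interlocking CPU 2 failed=not, Upper cable 2 fails=not → not all inputs occur → does not occur.
Rail signal shows false clear [OR]: Power stage fails=occurs, Track circuit fails=not, Signal drive 2 lost=not, Redundant lamp driver 2 malfunctions=not → at least one input occurs → occurs.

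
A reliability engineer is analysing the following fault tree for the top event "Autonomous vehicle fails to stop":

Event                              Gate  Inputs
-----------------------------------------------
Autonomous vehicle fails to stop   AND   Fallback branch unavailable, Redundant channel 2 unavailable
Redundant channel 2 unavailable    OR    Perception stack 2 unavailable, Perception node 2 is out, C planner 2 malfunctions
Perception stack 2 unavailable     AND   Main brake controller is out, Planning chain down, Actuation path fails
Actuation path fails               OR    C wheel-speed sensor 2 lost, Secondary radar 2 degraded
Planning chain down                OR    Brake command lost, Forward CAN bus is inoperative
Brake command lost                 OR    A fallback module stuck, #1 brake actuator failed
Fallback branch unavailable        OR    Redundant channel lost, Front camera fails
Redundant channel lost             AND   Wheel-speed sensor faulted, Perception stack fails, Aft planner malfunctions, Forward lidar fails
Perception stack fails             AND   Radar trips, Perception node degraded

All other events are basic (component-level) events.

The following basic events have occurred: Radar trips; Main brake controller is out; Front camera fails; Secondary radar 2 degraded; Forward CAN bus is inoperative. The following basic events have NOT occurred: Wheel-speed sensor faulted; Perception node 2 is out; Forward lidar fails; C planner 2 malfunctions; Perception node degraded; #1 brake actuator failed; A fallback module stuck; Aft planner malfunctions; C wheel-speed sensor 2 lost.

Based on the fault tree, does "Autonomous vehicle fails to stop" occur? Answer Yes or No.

Perception stack fails [AND]: Radar trips=occurs, Perception node degraded=not → not all inputs occur → does not occur.
Redundant channel lost [AND]: Wheel-speed sensor faulted=not, Perception stack fails=not, Aft planner malfunctions=not, Forward lidar fails=not → not all inputs occur → does not occur.
Fallback branch unavailable [OR]: Redundant channel lost=not, Front camera fails=occurs → at least one input occurs → occurs.
Brake command lost [OR]: A fallback module stuck=not, #1 brake actuator failed=not → no input occurs → does not occur.
Planning chain down [OR]: Brake command lost=not, Forward CAN bus is inoperative=occurs → at least one input occurs → occurs.
Actuation path fails [OR]: C wheel-speed sensor 2 lost=not, Secondary radar 2 degraded=occurs → at least one input occurs → occurs.
Perception stack 2 unavailable [AND]: Main brake controller is out=occurs, Planning chain down=occurs, Actuation path fails=occurs → all inputs occur → occurs.
Redundant channel 2 unavailable [OR]: Perception stack 2 unavailable=occurs, Perception node 2 is out=not, C planner 2 malfunctions=not → at least one input occurs → occurs.
Autonomous vehicle fails to stop [AND]: Fallback branch unavailable=occurs, Redundant channel 2 unavailable=occurs → all inputs occur → occurs.

Yes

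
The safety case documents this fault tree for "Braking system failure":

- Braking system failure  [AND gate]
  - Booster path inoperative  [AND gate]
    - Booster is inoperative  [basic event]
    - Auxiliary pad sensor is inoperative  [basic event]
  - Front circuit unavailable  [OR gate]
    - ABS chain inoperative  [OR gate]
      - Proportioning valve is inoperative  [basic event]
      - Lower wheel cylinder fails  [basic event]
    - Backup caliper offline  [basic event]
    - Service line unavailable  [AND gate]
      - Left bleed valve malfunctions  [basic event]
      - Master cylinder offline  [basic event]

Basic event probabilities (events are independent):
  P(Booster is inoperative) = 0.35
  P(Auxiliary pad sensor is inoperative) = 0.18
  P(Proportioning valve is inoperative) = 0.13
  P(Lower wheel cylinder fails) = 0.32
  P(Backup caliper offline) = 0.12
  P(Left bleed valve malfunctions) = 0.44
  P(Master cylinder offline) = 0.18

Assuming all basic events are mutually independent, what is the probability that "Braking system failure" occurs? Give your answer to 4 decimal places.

P(Booster path inoperative) [AND] = 0.35 × 0.18 = 0.063000
P(ABS chain inoperative) [OR] = 1 − (1−0.13) × (1−0.32) = 0.408400
P(Service line unavailable) [AND] = 0.44 × 0.18 = 0.079200
P(Front circuit unavailable) [OR] = 1 − (1−0.408400) × (1−0.12) × (1−0.079200) = 0.520624
P(Braking system failure) [AND] = 0.063000 × 0.520624 = 0.032799
Rounded to 4 decimal places: P(Braking system failure) ≈ 0.0328.

0.0328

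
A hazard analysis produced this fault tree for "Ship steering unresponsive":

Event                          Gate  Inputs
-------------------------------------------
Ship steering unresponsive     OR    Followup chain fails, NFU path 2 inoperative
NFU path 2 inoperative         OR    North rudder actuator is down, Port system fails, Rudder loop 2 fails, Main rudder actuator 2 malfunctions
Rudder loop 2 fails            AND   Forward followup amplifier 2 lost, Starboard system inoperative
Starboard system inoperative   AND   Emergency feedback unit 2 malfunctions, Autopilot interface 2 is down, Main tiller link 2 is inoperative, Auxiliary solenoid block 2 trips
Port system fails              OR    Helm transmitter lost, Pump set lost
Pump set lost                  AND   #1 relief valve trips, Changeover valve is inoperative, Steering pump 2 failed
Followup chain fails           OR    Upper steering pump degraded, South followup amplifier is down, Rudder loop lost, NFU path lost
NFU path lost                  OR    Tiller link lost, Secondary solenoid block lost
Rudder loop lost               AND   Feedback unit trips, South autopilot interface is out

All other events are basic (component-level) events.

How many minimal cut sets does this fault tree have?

Rudder loop lost [AND]: one cut set from each child combined → 1 × 1 = 1 cut set(s).
NFU path lost [OR]: union of children's cut sets → 2 cut set(s).
Followup chain fails [OR]: union of children's cut sets → 5 cut set(s).
Pump set lost [AND]: one cut set from each child combined → 1 × 1 × 1 = 1 cut set(s).
Port system fails [OR]: union of children's cut sets → 2 cut set(s).
Starboard system inoperative [AND]: one cut set from each child combined → 1 × 1 × 1 × 1 = 1 cut set(s).
Rudder loop 2 fails [AND]: one cut set from each child combined → 1 × 1 = 1 cut set(s).
NFU path 2 inoperative [OR]: union of children's cut sets → 5 cut set(s).
Ship steering unresponsive [OR]: union of children's cut sets → 10 cut set(s).
Minimal cut sets: {Upper steering pump degraded}; {South followup amplifier is down}; {Feedback unit trips, South autopilot interface is out}; {Tiller link lost}; {Secondary solenoid block lost}; {North rudder actuator is down}; {Helm transmitter lost}; {#1 relief valve trips, Changeover valve is inoperative, Steering pump 2 failed}; {Autopilot interface 2 is down, Auxiliary solenoid block 2 trips, Emergency feedback unit 2 malfunctions, Forward followup amplifier 2 lost, Main tiller link 2 is inoperative}; {Main rudder actuator 2 malfunctions}.

10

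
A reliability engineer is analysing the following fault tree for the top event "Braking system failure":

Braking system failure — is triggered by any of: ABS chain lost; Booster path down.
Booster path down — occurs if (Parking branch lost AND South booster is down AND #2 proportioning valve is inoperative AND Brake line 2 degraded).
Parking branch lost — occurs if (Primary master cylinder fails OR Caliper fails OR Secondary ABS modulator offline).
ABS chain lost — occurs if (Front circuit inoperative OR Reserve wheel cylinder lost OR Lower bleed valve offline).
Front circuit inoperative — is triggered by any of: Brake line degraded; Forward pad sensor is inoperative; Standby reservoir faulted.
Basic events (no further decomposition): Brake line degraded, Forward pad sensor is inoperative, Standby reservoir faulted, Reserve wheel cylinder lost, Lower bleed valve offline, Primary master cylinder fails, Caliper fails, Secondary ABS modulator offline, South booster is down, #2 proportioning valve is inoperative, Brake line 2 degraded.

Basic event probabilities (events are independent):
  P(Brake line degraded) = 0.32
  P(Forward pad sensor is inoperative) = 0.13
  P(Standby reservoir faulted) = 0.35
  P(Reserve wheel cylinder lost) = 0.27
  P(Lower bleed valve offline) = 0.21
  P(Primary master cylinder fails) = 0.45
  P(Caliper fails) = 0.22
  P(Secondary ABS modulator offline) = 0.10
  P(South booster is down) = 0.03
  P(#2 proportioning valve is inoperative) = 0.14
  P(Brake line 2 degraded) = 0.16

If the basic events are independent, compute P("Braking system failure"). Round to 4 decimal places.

0.7783

P(Front circuit inoperative) [OR] = 1 − (1−0.32) × (1−0.13) × (1−0.35) = 0.615460
P(ABS chain lost) [OR] = 1 − (1−0.615460) × (1−0.27) × (1−0.21) = 0.778236
P(Parking branch lost) [OR] = 1 − (1−0.45) × (1−0.22) × (1−0.10) = 0.613900
P(Booster path down) [AND] = 0.613900 × 0.03 × 0.14 × 0.16 = 0.000413
P(Braking system failure) [OR] = 1 − (1−0.778236) × (1−0.000413) = 0.778328
Rounded to 4 decimal places: P(Braking system failure) ≈ 0.7783.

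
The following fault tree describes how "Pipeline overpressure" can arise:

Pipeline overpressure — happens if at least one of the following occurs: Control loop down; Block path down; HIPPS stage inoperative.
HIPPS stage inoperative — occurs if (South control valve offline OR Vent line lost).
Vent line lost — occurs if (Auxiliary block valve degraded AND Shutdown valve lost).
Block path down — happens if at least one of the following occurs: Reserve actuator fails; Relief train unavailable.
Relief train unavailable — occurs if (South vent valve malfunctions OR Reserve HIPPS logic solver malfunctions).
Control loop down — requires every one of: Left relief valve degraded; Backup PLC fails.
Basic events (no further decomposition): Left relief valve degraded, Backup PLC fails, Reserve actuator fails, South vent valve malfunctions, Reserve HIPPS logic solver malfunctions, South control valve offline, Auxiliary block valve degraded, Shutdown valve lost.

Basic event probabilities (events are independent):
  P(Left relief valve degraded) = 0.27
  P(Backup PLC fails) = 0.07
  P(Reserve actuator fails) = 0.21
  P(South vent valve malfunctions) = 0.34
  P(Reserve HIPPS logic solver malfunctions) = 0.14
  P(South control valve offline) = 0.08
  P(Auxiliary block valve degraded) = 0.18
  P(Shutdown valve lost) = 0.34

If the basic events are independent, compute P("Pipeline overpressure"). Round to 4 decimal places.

0.6200

P(Control loop down) [AND] = 0.27 × 0.07 = 0.018900
P(Relief train unavailable) [OR] = 1 − (1−0.34) × (1−0.14) = 0.432400
P(Block path down) [OR] = 1 − (1−0.21) × (1−0.432400) = 0.551596
P(Vent line lost) [AND] = 0.18 × 0.34 = 0.061200
P(HIPPS stage inoperative) [OR] = 1 − (1−0.08) × (1−0.061200) = 0.136304
P(Pipeline overpressure) [OR] = 1 − (1−0.018900) × (1−0.551596) × (1−0.136304) = 0.620035
Rounded to 4 decimal places: P(Pipeline overpressure) ≈ 0.6200.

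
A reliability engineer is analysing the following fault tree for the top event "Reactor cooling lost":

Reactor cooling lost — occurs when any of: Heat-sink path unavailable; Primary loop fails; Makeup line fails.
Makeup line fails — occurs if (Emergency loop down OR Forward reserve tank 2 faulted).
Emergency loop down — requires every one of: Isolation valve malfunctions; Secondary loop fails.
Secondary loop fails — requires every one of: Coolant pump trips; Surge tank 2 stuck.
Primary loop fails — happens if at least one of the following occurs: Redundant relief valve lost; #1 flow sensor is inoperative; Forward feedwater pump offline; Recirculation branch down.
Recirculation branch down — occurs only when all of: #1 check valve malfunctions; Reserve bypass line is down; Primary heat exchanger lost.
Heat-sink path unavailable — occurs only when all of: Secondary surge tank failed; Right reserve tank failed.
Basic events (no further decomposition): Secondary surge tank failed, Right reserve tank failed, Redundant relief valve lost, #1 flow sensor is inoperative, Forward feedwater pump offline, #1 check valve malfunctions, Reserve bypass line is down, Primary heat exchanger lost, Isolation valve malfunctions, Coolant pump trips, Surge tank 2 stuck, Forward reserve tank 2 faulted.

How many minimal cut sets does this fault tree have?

Heat-sink path unavailable [AND]: one cut set from each child combined → 1 × 1 = 1 cut set(s).
Recirculation branch down [AND]: one cut set from each child combined → 1 × 1 × 1 = 1 cut set(s).
Primary loop fails [OR]: union of children's cut sets → 4 cut set(s).
Secondary loop fails [AND]: one cut set from each child combined → 1 × 1 = 1 cut set(s).
Emergency loop down [AND]: one cut set from each child combined → 1 × 1 = 1 cut set(s).
Makeup line fails [OR]: union of children's cut sets → 2 cut set(s).
Reactor cooling lost [OR]: union of children's cut sets → 7 cut set(s).
Minimal cut sets: {Right reserve tank failed, Secondary surge tank failed}; {Redundant relief valve lost}; {#1 flow sensor is inoperative}; {Forward feedwater pump offline}; {#1 check valve malfunctions, Primary heat exchanger lost, Reserve bypass line is down}; {Coolant pump trips, Isolation valve malfunctions, Surge tank 2 stuck}; {Forward reserve tank 2 faulted}.

7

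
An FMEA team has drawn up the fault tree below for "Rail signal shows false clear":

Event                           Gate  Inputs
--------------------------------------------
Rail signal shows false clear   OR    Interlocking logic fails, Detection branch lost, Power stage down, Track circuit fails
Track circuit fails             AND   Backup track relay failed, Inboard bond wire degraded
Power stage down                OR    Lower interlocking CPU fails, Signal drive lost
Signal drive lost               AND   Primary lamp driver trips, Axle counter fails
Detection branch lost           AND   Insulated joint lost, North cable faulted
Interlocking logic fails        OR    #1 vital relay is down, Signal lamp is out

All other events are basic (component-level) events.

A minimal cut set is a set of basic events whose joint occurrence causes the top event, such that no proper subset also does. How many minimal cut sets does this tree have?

6

Interlocking logic fails [OR]: union of children's cut sets → 2 cut set(s).
Detection branch lost [AND]: one cut set from each child combined → 1 × 1 = 1 cut set(s).
Signal drive lost [AND]: one cut set from each child combined → 1 × 1 = 1 cut set(s).
Power stage down [OR]: union of children's cut sets → 2 cut set(s).
Track circuit fails [AND]: one cut set from each child combined → 1 × 1 = 1 cut set(s).
Rail signal shows false clear [OR]: union of children's cut sets → 6 cut set(s).
Minimal cut sets: {#1 vital relay is down}; {Signal lamp is out}; {Insulated joint lost, North cable faulted}; {Lower interlocking CPU fails}; {Axle counter fails, Primary lamp driver trips}; {Backup track relay failed, Inboard bond wire degraded}.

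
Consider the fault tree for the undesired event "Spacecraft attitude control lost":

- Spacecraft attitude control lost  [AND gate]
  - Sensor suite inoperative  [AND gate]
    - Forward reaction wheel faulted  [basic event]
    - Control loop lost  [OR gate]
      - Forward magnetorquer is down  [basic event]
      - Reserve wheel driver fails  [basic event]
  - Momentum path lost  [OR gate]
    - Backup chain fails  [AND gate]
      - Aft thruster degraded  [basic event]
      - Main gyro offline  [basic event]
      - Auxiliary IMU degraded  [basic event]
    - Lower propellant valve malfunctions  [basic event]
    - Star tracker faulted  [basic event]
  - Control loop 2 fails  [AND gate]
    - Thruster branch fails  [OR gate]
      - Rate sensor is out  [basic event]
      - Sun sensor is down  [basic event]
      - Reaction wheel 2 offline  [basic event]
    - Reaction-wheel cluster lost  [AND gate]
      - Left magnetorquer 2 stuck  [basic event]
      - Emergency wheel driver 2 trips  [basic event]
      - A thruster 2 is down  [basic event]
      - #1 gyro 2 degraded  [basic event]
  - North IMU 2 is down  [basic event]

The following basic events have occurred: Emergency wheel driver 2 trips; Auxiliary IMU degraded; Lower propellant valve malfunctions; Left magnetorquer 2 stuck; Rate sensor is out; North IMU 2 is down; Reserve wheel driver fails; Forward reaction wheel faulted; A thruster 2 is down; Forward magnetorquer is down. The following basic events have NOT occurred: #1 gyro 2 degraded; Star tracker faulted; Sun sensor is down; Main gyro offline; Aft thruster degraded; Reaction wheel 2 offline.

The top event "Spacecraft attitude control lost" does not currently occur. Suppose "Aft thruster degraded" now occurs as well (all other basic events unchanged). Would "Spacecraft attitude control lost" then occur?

Counterfactual: set "Aft thruster degraded" to occurred.
Control loop lost [OR]: Forward magnetorquer is down=occurs, Reserve wheel driver fails=occurs → at least one input occurs → occurs.
Sensor suite inoperative [AND]: Forward reaction wheel faulted=occurs, Control loop lost=occurs → all inputs occur → occurs.
Backup chain fails [AND]: Aft thruster degraded=occurs, Main gyro offline=not, Auxiliary IMU degraded=occurs → not all inputs occur → does not occur.
Momentum path lost [OR]: Backup chain fails=not, Lower propellant valve malfunctions=occurs, Star tracker faulted=not → at least one input occurs → occurs.
Thruster branch fails [OR]: Rate sensor is out=occurs, Sun sensor is down=not, Reaction wheel 2 offline=not → at least one input occurs → occurs.
Reaction-wheel cluster lost [AND]: Left magnetorquer 2 stuck=occurs, Emergency wheel driver 2 trips=occurs, A thruster 2 is down=occurs, #1 gyro 2 degraded=not → not all inputs occur → does not occur.
Control loop 2 fails [AND]: Thruster branch fails=occurs, Reaction-wheel cluster lost=not → not all inputs occur → does not occur.
Spacecraft attitude control lost [AND]: Sensor suite inoperative=occurs, Momentum path lost=occurs, Control loop 2 fails=not, North IMU 2 is down=occurs → not all inputs occur → does not occur.

No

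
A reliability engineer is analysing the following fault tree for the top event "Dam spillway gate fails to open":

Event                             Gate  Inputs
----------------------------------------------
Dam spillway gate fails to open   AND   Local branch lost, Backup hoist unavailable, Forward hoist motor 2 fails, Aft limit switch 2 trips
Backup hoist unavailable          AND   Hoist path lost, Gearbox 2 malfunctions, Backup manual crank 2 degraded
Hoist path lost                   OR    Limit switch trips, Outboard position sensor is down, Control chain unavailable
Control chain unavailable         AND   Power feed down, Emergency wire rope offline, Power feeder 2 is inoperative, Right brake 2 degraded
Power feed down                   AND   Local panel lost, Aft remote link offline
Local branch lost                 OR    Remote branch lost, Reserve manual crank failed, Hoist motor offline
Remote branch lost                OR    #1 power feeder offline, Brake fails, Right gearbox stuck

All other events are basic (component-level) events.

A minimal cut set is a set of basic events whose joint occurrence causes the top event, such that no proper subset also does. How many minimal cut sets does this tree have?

15

Remote branch lost [OR]: union of children's cut sets → 3 cut set(s).
Local branch lost [OR]: union of children's cut sets → 5 cut set(s).
Power feed down [AND]: one cut set from each child combined → 1 × 1 = 1 cut set(s).
Control chain unavailable [AND]: one cut set from each child combined → 1 × 1 × 1 × 1 = 1 cut set(s).
Hoist path lost [OR]: union of children's cut sets → 3 cut set(s).
Backup hoist unavailable [AND]: one cut set from each child combined → 3 × 1 × 1 = 3 cut set(s).
Dam spillway gate fails to open [AND]: one cut set from each child combined → 5 × 3 × 1 × 1 = 15 cut set(s).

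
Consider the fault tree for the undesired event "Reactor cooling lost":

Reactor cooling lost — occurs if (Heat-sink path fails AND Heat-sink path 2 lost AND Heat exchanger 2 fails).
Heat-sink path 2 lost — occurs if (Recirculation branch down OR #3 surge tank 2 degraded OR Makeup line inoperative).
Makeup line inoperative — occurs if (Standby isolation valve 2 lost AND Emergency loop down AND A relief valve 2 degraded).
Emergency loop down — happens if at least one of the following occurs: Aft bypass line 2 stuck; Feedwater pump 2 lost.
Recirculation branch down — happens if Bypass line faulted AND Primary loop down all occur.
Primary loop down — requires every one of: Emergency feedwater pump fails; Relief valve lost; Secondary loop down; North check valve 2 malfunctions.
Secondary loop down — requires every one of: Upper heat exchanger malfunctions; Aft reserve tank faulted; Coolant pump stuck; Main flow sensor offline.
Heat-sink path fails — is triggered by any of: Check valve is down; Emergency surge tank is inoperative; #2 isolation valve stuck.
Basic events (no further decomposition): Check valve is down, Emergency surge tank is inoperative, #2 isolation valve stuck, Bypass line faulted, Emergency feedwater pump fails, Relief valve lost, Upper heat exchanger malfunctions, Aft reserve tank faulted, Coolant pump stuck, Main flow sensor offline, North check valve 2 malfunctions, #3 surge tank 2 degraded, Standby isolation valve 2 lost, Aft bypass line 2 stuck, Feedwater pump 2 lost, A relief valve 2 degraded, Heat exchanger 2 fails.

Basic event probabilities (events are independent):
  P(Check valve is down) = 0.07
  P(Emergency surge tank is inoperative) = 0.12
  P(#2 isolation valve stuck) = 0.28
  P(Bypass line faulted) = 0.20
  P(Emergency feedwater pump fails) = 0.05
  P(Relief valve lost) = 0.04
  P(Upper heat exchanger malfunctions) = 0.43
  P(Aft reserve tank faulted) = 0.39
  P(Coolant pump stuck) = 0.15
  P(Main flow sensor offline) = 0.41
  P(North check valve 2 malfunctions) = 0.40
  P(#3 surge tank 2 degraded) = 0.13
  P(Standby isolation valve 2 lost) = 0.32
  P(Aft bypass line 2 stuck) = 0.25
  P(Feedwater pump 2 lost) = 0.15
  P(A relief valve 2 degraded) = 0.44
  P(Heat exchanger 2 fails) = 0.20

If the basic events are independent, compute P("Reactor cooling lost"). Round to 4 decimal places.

0.0143

P(Heat-sink path fails) [OR] = 1 − (1−0.07) × (1−0.12) × (1−0.28) = 0.410752
P(Secondary loop down) [AND] = 0.43 × 0.39 × 0.15 × 0.41 = 0.010314
P(Primary loop down) [AND] = 0.05 × 0.04 × 0.010314 × 0.40 = 0.000008
P(Recirculation branch down) [AND] = 0.20 × 0.000008 = 0.000002
P(Emergency loop down) [OR] = 1 − (1−0.25) × (1−0.15) = 0.362500
P(Makeup line inoperative) [AND] = 0.32 × 0.362500 × 0.44 = 0.051040
P(Heat-sink path 2 lost) [OR] = 1 − (1−0.000002) × (1−0.13) × (1−0.051040) = 0.174406
P(Reactor cooling lost) [AND] = 0.410752 × 0.174406 × 0.20 = 0.014328
Rounded to 4 decimal places: P(Reactor cooling lost) ≈ 0.0143.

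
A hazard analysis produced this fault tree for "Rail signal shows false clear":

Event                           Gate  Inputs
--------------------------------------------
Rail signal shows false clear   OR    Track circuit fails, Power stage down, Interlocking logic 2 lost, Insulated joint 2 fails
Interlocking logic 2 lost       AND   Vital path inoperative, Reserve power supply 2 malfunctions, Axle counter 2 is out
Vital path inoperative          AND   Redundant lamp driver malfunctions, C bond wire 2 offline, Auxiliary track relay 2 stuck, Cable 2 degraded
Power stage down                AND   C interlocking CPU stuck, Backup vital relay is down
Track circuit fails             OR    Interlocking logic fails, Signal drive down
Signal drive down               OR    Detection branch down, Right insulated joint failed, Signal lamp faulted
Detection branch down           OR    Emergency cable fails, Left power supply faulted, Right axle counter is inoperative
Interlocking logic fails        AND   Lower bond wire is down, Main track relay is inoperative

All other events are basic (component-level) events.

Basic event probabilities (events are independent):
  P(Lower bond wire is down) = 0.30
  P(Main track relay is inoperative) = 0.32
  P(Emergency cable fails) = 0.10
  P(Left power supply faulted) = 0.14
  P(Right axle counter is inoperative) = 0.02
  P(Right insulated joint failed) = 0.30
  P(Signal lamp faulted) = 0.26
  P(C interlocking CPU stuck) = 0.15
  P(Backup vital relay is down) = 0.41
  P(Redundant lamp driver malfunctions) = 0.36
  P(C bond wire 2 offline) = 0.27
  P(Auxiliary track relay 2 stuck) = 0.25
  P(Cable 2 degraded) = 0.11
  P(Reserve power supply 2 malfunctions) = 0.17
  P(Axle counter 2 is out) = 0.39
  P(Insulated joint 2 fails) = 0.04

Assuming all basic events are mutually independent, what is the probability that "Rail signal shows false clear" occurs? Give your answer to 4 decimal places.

P(Interlocking logic fails) [AND] = 0.30 × 0.32 = 0.096000
P(Detection branch down) [OR] = 1 − (1−0.10) × (1−0.14) × (1−0.02) = 0.241480
P(Signal drive down) [OR] = 1 − (1−0.241480) × (1−0.30) × (1−0.26) = 0.607087
P(Track circuit fails) [OR] = 1 − (1−0.096000) × (1−0.607087) = 0.644807
P(Power stage down) [AND] = 0.15 × 0.41 = 0.061500
P(Vital path inoperative) [AND] = 0.36 × 0.27 × 0.25 × 0.11 = 0.002673
P(Interlocking logic 2 lost) [AND] = 0.002673 × 0.17 × 0.39 = 0.000177
P(Rail signal shows false clear) [OR] = 1 − (1−0.644807) × (1−0.061500) × (1−0.000177) × (1−0.04) = 0.680042
Rounded to 4 decimal places: P(Rail signal shows false clear) ≈ 0.6800.

0.6800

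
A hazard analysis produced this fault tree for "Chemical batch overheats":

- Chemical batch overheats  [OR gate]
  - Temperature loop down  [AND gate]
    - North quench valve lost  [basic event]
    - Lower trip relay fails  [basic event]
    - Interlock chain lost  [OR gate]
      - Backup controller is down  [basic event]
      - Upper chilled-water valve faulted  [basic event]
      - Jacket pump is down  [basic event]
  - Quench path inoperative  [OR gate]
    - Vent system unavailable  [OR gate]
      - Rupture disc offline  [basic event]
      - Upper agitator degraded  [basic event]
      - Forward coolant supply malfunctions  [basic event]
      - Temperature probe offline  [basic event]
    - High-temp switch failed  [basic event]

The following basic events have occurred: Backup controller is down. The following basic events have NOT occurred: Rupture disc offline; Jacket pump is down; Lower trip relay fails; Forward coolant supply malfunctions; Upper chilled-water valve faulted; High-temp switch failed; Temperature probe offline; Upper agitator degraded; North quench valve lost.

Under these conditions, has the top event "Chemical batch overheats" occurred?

Interlock chain lost [OR]: Backup controller is down=occurs, Upper chilled-water valve faulted=not, Jacket pump is down=not → at least one input occurs → occurs.
Temperature loop down [AND]: North quench valve lost=not, Lower trip relay fails=not, Interlock chain lost=occurs → not all inputs occur → does not occur.
Vent system unavailable [OR]: Rupture disc offline=not, Upper agitator degraded=not, Forward coolant supply malfunctions=not, Temperature probe offline=not → no input occurs → does not occur.
Quench path inoperative [OR]: Vent system unavailable=not, High-temp switch failed=not → no input occurs → does not occur.
Chemical batch overheats [OR]: Temperature loop down=not, Quench path inoperative=not → no input occurs → does not occur.

No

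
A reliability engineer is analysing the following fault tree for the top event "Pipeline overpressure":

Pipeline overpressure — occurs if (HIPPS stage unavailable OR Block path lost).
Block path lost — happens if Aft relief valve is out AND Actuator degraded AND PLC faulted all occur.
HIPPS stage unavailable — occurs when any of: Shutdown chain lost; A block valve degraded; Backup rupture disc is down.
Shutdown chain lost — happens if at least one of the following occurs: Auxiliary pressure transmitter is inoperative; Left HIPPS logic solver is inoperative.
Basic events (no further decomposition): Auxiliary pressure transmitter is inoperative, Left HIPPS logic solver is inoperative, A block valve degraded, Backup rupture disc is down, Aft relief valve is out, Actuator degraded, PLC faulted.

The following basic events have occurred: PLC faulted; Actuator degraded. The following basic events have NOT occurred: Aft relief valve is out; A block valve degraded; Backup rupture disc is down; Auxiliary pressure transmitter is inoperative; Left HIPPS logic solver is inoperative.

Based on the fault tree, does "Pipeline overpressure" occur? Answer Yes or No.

Shutdown chain lost [OR]: Auxiliary pressure transmitter is inoperative=not, Left HIPPS logic solver is inoperative=not → no input occurs → does not occur.
HIPPS stage unavailable [OR]: Shutdown chain lost=not, A block valve degraded=not, Backup rupture disc is down=not → no input occurs → does not occur.
Block path lost [AND]: Aft relief valve is out=not, Actuator degraded=occurs, PLC faulted=occurs → not all inputs occur → does not occur.
Pipeline overpressure [OR]: HIPPS stage unavailable=not, Block path lost=not → no input occurs → does not occur.

No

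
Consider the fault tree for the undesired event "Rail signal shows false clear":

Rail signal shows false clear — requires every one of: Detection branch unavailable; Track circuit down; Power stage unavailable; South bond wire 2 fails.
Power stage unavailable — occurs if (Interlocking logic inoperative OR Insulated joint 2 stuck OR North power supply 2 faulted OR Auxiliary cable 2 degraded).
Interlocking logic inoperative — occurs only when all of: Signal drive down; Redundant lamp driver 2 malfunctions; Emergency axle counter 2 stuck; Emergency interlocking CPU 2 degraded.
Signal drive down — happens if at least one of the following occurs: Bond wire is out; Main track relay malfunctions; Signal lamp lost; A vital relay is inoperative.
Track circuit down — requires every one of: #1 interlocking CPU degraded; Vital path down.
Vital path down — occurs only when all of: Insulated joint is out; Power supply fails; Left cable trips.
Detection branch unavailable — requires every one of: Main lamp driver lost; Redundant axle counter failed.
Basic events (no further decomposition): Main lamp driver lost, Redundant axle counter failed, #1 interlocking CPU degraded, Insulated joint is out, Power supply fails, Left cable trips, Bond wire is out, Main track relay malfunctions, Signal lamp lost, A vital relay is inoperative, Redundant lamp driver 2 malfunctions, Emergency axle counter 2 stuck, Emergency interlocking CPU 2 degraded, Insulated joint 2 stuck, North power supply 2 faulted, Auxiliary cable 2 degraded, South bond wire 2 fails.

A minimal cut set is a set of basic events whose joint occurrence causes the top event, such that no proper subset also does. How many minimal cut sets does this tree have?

7

Detection branch unavailable [AND]: one cut set from each child combined → 1 × 1 = 1 cut set(s).
Vital path down [AND]: one cut set from each child combined → 1 × 1 × 1 = 1 cut set(s).
Track circuit down [AND]: one cut set from each child combined → 1 × 1 = 1 cut set(s).
Signal drive down [OR]: union of children's cut sets → 4 cut set(s).
Interlocking logic inoperative [AND]: one cut set from each child combined → 4 × 1 × 1 × 1 = 4 cut set(s).
Power stage unavailable [OR]: union of children's cut sets → 7 cut set(s).
Rail signal shows false clear [AND]: one cut set from each child combined → 1 × 1 × 7 × 1 = 7 cut set(s).
Minimal cut sets: {#1 interlocking CPU degraded, Bond wire is out, Emergency axle counter 2 stuck, Emergency interlocking CPU 2 degraded, Insulated joint is out, Left cable trips, Main lamp driver lost, Power supply fails, Redundant axle counter failed, Redundant lamp driver 2 malfunctions, South bond wire 2 fails}; {#1 interlocking CPU degraded, Emergency axle counter 2 stuck, Emergency interlocking CPU 2 degraded, Insulated joint is out, Left cable trips, Main lamp driver lost, Main track relay malfunctions, Power supply fails, Redundant axle counter failed, Redundant lamp driver 2 malfunctions, South bond wire 2 fails}; {#1 interlocking CPU degraded, Emergency axle counter 2 stuck, Emergency interlocking CPU 2 degraded, Insulated joint is out, Left cable trips, Main lamp driver lost, Power supply fails, Redundant axle counter failed, Redundant lamp driver 2 malfunctions, Signal lamp lost, South bond wire 2 fails}; {#1 interlocking CPU degraded, A vital relay is inoperative, Emergency axle counter 2 stuck, Emergency interlocking CPU 2 degraded, Insulated joint is out, Left cable trips, Main lamp driver lost, Power supply fails, Redundant axle counter failed, Redundant lamp driver 2 malfunctions, South bond wire 2 fails}; {#1 interlocking CPU degraded, Insulated joint 2 stuck, Insulated joint is out, Left cable trips, Main lamp driver lost, Power supply fails, Redundant axle counter failed, South bond wire 2 fails}; {#1 interlocking CPU degraded, Insulated joint is out, Left cable trips, Main lamp driver lost, North power supply 2 faulted, Power supply fails, Redundant axle counter failed, South bond wire 2 fails}; {#1 interlocking CPU degraded, Auxiliary cable 2 degraded, Insulated joint is out, Left cable trips, Main lamp driver lost, Power supply fails, Redundant axle counter failed, South bond wire 2 fails}.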